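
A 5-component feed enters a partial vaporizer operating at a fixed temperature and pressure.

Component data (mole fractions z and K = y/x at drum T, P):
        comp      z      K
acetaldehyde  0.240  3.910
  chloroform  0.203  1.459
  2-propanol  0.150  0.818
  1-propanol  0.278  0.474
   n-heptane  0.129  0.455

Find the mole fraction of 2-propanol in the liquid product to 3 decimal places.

Newton iteration, β⁰ = 0.5:
  β = 0.500: g = 0.0352, g' = -0.586 → β = 0.560
  β = 0.560: g = 0.0008, g' = -0.561 → β = 0.562
Converged at β = 0.562.
Compositions from xᵢ = zᵢ/(1+β(Kᵢ−1)), yᵢ = Kᵢxᵢ:
  acetaldehyde: x = 0.091, y = 0.356
  chloroform: x = 0.161, y = 0.235
  2-propanol: x = 0.167, y = 0.137
  1-propanol: x = 0.395, y = 0.187
  n-heptane: x = 0.186, y = 0.085

x_2-propanol = 0.167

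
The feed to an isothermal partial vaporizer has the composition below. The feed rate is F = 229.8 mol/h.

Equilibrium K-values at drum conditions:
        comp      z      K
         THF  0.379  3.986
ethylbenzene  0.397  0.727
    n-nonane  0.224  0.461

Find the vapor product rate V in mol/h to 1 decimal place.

V = 176.7 mol/h

Iterate (Newton) starting at ψ = 0.5:
  ψ = 0.500: g = 0.1632, g' = -0.705 → ψ = 0.731
  ψ = 0.731: g = 0.0208, g' = -0.557 → ψ = 0.769
Converged at ψ = 0.769.
Then V = ψ·F = 0.7689·229.8 = 176.7 mol/h and L = F − V = 53.1 mol/h.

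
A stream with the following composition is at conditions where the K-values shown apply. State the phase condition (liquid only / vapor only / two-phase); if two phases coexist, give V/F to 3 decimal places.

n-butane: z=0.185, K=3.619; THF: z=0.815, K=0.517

ΣzᵢKᵢ = 1.091; Σzᵢ/Kᵢ = 1.628.
Both exceed 1, so a two-phase solution exists.
Material balance + equilibrium reduce to Σ zᵢ(Kᵢ−1)/(1+ψ(Kᵢ−1)) = 0.
Binary case is linear: z₁(K₁−1)(1+ψ(K₂−1)) + z₂(K₂−1)(1+ψ(K₁−1)) = 0
⇒ ψ = [z₁(K₁−1)+z₂(K₂−1)] / [−(K₁−1)(K₂−1)] = 0.0909/1.2650 = 0.072

two-phase, V/F = 0.072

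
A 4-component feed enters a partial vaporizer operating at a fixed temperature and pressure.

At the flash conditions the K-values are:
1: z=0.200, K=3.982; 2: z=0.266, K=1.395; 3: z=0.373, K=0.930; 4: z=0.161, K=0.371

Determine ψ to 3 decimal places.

Let ψ = V/F and solve Σ zᵢ(Kᵢ−1)/(1+ψ(Kᵢ−1)) = 0.
g(0) = ΣzᵢKᵢ − 1 = 0.574 and g(1) = 1 − Σzᵢ/Kᵢ = -0.076, so a root lies in (0, 1).
Iterate (Newton) starting at ψ = 0.5:
  ψ = 0.500: g = 0.1524, g' = -0.453 → ψ = 0.836
  ψ = 0.836: g = 0.0083, g' = -0.455 → ψ = 0.855
  ψ = 0.855: g = -0.0001, g' = -0.464 → ψ = 0.854
Converged at ψ = 0.854.

ψ = 0.854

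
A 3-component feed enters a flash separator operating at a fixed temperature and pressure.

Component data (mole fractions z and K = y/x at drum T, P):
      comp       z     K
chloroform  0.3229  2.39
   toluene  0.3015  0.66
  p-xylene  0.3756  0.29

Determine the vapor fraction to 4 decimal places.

ψ = 0.1012

Newton–Raphson from ψ = 0.68:
  ψ = 0.6800: g = -0.41821, g' = -0.9317 → ψ = 0.2311
  ψ = 0.2311: g = -0.09057, g' = -0.6694 → ψ = 0.0958
  ψ = 0.0958: g = 0.00398, g' = -0.7411 → ψ = 0.1012
Converged at ψ = 0.1012.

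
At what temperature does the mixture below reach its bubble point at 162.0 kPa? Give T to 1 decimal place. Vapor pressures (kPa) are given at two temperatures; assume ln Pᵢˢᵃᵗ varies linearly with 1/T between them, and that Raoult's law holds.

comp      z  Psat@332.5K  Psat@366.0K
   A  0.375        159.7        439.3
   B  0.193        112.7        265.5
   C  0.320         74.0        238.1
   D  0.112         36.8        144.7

T = 344.5 K

Bubble-point temperature: ΣzᵢPᵢˢᵃᵗ(T) = P. Interpolate ln Pᵢˢᵃᵗ = aᵢ + bᵢ/T.
  T = 332.5 K: ΣzᵢPᵢˢᵃᵗ = 109.44 kPa
  T = 366.0 K: ΣzᵢPᵢˢᵃᵗ = 308.38 kPa
  T = 349.2 K: ΣzᵢPᵢˢᵃᵗ = 187.68 kPa
  T = 340.9 K: ΣzᵢPᵢˢᵃᵗ = 144.43 kPa
  T = 345.0 K: ΣzᵢPᵢˢᵃᵗ = 164.62 kPa
  T = 342.9 K: ΣzᵢPᵢˢᵃᵗ = 154.00 kPa
Interpolating between 342.9 K and 345.0 K gives T ≈ 344.5 K.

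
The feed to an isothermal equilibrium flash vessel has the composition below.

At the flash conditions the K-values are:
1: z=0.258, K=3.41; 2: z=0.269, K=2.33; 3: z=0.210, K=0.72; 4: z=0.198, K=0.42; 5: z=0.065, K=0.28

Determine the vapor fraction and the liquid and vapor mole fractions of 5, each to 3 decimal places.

ψ = 0.780, x_5 = 0.148, y_5 = 0.041

Material balance + equilibrium reduce to Σ zᵢ(Kᵢ−1)/(1+ψ(Kᵢ−1)) = 0.
Check two-phase: ΣzᵢKᵢ = 1.759 > 1 and Σzᵢ/Kᵢ = 1.186 > 1, so g(0) = 0.759 > 0 and g(1) = -0.186 < 0.
Iterate (Newton) starting at ψ = 0.68:
  ψ = 0.680: g = 0.0695, g' = -0.682 → ψ = 0.782
  ψ = 0.782: g = -0.0016, g' = -0.721 → ψ = 0.780
Converged at ψ = 0.780.
Compositions from xᵢ = zᵢ/(1+ψ(Kᵢ−1)), yᵢ = Kᵢxᵢ:
  1: x = 0.090, y = 0.306
  2: x = 0.132, y = 0.308
  3: x = 0.269, y = 0.193
  4: x = 0.361, y = 0.152
  5: x = 0.148, y = 0.041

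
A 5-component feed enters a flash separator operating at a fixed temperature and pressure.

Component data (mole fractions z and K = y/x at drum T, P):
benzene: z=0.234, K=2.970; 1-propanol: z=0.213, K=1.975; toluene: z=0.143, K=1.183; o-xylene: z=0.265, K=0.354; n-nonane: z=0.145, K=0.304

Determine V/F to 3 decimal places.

V/F = 0.484

Rachford–Rice: g(V/F) = Σ zᵢ(Kᵢ−1)/(1+V/F(Kᵢ−1)) = 0.
g(0) = ΣzᵢKᵢ − 1 = 0.423 and g(1) = 1 − Σzᵢ/Kᵢ = -0.533, so a root lies in (0, 1).
Newton–Raphson from V/F = 0.5:
  V/F = 0.500: g = -0.0118, g' = -0.733 → V/F = 0.484
Converged at V/F = 0.484.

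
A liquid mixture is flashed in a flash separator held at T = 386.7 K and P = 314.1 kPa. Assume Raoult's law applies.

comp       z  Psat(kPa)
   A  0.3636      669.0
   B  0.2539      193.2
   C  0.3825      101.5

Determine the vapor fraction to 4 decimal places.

Raoult's law: Kᵢ = Pᵢˢᵃᵗ/P = Pᵢˢᵃᵗ/314.1.
  K_A = 669.0/314.1 = 2.129895, K_B = 193.2/314.1 = 0.615091, K_C = 101.5/314.1 = 0.323145
Material balance + equilibrium reduce to Σ zᵢ(Kᵢ−1)/(1+ψ(Kᵢ−1)) = 0.
Feasibility: ΣzᵢKᵢ = 1.0542, Σzᵢ/Kᵢ = 1.7672 — both > 1, two phases present.
Iterate (Newton) starting at ψ = 0.5:
  ψ = 0.5000: g = -0.24983, g' = -0.6476 → ψ = 0.1142
  ψ = 0.1142: g = -0.01894, g' = -0.6111 → ψ = 0.0832
  ψ = 0.0832: g = 0.00020, g' = -0.6248 → ψ = 0.0836
Converged at ψ = 0.0836.

ψ = 0.0836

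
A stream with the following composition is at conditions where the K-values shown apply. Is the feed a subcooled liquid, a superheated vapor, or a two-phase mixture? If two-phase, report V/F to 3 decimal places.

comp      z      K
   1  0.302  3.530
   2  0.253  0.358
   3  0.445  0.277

two-phase, V/F = 0.159

ΣzᵢKᵢ = 1.280; Σzᵢ/Kᵢ = 2.399.
Both exceed 1, so a two-phase solution exists.
Rachford–Rice: g(ψ) = Σ zᵢ(Kᵢ−1)/(1+ψ(Kᵢ−1)) = 0.
Iterate (Newton) starting at ψ = 0.3:
  ψ = 0.300: g = -0.1776, g' = -1.164 → ψ = 0.147
  ψ = 0.147: g = 0.0170, g' = -1.444 → ψ = 0.159
Converged at ψ = 0.159.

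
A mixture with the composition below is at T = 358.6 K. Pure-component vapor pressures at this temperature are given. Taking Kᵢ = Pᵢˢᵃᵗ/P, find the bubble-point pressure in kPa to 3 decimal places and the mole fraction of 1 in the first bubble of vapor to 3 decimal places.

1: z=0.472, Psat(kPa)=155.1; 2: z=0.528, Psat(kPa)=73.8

At the bubble point ψ → 0, so ΣzᵢKᵢ = 1 with Kᵢ = Pᵢˢᵃᵗ/P ⇒ P = ΣzᵢPᵢˢᵃᵗ.
P = 0.472·155.1 + 0.528·73.8 = 112.174 kPa
yᵢ = zᵢPᵢˢᵃᵗ/P ⇒ y_1 = 0.472·155.1/112.174 = 0.653

Pbub = 112.174 kPa, y_1 = 0.653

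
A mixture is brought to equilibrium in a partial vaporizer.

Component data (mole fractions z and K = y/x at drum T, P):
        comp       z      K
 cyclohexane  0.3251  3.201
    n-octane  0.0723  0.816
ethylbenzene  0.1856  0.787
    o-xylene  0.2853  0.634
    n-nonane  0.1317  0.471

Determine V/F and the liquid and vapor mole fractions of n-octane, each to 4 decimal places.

V/F = 0.6275, x_n-octane = 0.0817, y_n-octane = 0.0667

Material balance + equilibrium reduce to Σ zᵢ(Kᵢ−1)/(1+V/F(Kᵢ−1)) = 0.
Check two-phase: ΣzᵢKᵢ = 1.4886 > 1 and Σzᵢ/Kᵢ = 1.1556 > 1, so g(0) = 0.4886 > 0 and g(1) = -0.1556 < 0.
Newton iteration, V/F⁰ = 0.5:
  V/F = 0.5000: g = 0.05923, g' = -0.4959 → V/F = 0.6194
  V/F = 0.6194: g = 0.00355, g' = -0.4417 → V/F = 0.6275
Converged at V/F = 0.6275.
Compositions from xᵢ = zᵢ/(1+V/F(Kᵢ−1)), yᵢ = Kᵢxᵢ:
  cyclohexane: x = 0.1365, y = 0.4370
  n-octane: x = 0.0817, y = 0.0667
  ethylbenzene: x = 0.2142, y = 0.1686
  o-xylene: x = 0.3704, y = 0.2348
  n-nonane: x = 0.1971, y = 0.0929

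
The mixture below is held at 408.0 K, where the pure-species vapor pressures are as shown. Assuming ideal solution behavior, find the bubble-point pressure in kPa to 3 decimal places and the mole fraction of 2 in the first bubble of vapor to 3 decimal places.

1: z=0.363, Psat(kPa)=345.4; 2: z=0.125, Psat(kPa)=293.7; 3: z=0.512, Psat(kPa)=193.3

At the bubble point ψ → 0, so ΣzᵢKᵢ = 1 with Kᵢ = Pᵢˢᵃᵗ/P ⇒ P = ΣzᵢPᵢˢᵃᵗ.
P = 0.363·345.4 + 0.125·293.7 + 0.512·193.3 = 261.062 kPa
yᵢ = zᵢPᵢˢᵃᵗ/P ⇒ y_2 = 0.125·293.7/261.062 = 0.141

Pbub = 261.062 kPa, y_2 = 0.141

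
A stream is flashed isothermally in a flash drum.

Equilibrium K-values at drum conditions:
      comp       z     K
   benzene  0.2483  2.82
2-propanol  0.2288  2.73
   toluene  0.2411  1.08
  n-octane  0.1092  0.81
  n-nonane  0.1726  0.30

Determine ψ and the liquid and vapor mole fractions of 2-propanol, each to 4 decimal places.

ψ = 0.8911, x_2-propanol = 0.0900, y_2-propanol = 0.2458

Newton iteration, ψ⁰ = 0.61:
  ψ = 0.6100: g = 0.19081, g' = -0.6108 → ψ = 0.9224
  ψ = 0.9224: g = -0.02697, g' = -0.8970 → ψ = 0.8923
  ψ = 0.8923: g = -0.00100, g' = -0.8325 → ψ = 0.8911
Converged at ψ = 0.8911.
Compositions from xᵢ = zᵢ/(1+ψ(Kᵢ−1)), yᵢ = Kᵢxᵢ:
  benzene: x = 0.0947, y = 0.2671
  2-propanol: x = 0.0900, y = 0.2458
  toluene: x = 0.2251, y = 0.2431
  n-octane: x = 0.1315, y = 0.1065
  n-nonane: x = 0.4588, y = 0.1376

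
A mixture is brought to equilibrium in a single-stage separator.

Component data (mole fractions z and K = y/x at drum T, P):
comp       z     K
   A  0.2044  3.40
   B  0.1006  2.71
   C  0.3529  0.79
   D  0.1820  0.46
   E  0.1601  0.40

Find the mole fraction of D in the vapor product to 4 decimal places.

y_D = 0.1092

Newton–Raphson from ψ = 0.5:
  ψ = 0.5000: g = -0.03894, g' = -0.5654 → ψ = 0.4311
  ψ = 0.4311: g = 0.00096, g' = -0.5957 → ψ = 0.4327
Converged at ψ = 0.4327.
Compositions from xᵢ = zᵢ/(1+ψ(Kᵢ−1)), yᵢ = Kᵢxᵢ:
  A: x = 0.1003, y = 0.3409
  B: x = 0.0578, y = 0.1567
  C: x = 0.3882, y = 0.3067
  D: x = 0.2375, y = 0.1092
  E: x = 0.2162, y = 0.0865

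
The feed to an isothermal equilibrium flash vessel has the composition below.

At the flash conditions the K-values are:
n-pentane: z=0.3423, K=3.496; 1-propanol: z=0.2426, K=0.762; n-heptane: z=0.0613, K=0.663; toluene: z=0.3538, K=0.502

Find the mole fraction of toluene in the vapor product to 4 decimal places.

Newton–Raphson from ψ = 0.5:
  ψ = 0.5000: g = 0.05507, g' = -0.6053 → ψ = 0.5910
  ψ = 0.5910: g = 0.00254, g' = -0.5538 → ψ = 0.5956
Converged at ψ = 0.5956.
Compositions from xᵢ = zᵢ/(1+ψ(Kᵢ−1)), yᵢ = Kᵢxᵢ:
  n-pentane: x = 0.1377, y = 0.4813
  1-propanol: x = 0.2827, y = 0.2154
  n-heptane: x = 0.0767, y = 0.0508
  toluene: x = 0.5030, y = 0.2525

y_toluene = 0.2525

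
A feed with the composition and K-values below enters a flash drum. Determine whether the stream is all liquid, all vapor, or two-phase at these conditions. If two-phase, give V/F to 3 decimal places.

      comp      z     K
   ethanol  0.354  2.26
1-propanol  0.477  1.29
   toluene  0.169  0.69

ΣzᵢKᵢ = 1.532; Σzᵢ/Kᵢ = 0.771.
Since Σzᵢ/Kᵢ < 1 the mixture is above its dew point — single vapor phase.

all vapor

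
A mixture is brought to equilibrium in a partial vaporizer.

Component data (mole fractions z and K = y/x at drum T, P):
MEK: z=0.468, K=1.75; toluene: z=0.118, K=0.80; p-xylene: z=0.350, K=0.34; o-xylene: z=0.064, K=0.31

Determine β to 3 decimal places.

Material balance + equilibrium reduce to Σ zᵢ(Kᵢ−1)/(1+β(Kᵢ−1)) = 0.
Feasibility: ΣzᵢKᵢ = 1.052, Σzᵢ/Kᵢ = 1.651 — both > 1, two phases present.
Iterate (Newton) starting at β = 0.5:
  β = 0.500: g = -0.1831, g' = -0.556 → β = 0.170
  β = 0.170: g = -0.0235, g' = -0.445 → β = 0.118
  β = 0.118: g = -0.0001, g' = -0.443 → β = 0.117
Converged at β = 0.117.

β = 0.117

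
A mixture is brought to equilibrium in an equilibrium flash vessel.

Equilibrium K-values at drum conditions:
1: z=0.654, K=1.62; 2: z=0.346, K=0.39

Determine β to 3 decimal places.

Let β = V/F and solve Σ zᵢ(Kᵢ−1)/(1+β(Kᵢ−1)) = 0.
Check two-phase: ΣzᵢKᵢ = 1.194 > 1 and Σzᵢ/Kᵢ = 1.291 > 1, so g(0) = 0.194 > 0 and g(1) = -0.291 < 0.
Binary case is linear: z₁(K₁−1)(1+β(K₂−1)) + z₂(K₂−1)(1+β(K₁−1)) = 0
⇒ β = [z₁(K₁−1)+z₂(K₂−1)] / [−(K₁−1)(K₂−1)] = 0.1944/0.3782 = 0.514

β = 0.514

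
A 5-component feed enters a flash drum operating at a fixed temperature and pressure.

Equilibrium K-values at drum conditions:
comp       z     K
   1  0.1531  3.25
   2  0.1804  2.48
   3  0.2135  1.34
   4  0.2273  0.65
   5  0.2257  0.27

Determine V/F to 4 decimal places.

V/F = 0.5328

Material balance + equilibrium reduce to Σ zᵢ(Kᵢ−1)/(1+V/F(Kᵢ−1)) = 0.
g(0) = ΣzᵢKᵢ − 1 = 0.4397 and g(1) = 1 − Σzᵢ/Kᵢ = -0.4648, so a root lies in (0, 1).
Iterate (Newton) starting at V/F = 0.5:
  V/F = 0.5000: g = 0.02170, g' = -0.6594 → V/F = 0.5329
  V/F = 0.5329: g = -0.00009, g' = -0.6657 → V/F = 0.5328
Converged at V/F = 0.5328.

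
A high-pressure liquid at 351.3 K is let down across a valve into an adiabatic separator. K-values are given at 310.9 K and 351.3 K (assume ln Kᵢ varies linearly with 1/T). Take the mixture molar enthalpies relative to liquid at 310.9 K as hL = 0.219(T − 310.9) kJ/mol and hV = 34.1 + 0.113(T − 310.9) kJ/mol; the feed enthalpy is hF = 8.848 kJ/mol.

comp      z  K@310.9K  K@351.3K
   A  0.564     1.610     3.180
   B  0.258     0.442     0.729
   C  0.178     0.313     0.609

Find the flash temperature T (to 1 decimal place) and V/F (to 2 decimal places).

Adiabatic flash: solve Rachford–Rice at each trial T, then check hF = ψ·hV(T) + (1−ψ)·hL(T).
  T = 310.9 K: K = (1.610, 0.442, 0.313), RR gives ψ = 0.207, H_out = 7.072 kJ/mol
  T = 351.3 K: K = (3.180, 0.729, 0.609), RR gives ψ = 1.000, H_out = 38.665 kJ/mol
  T = 331.1 K: K = (2.310, 0.576, 0.446), RR gives ψ = 0.835, H_out = 31.109 kJ/mol
  T = 321.0 K: K = (1.940, 0.507, 0.376), RR gives ψ = 0.561, H_out = 20.742 kJ/mol
  T = 315.9 K: K = (1.768, 0.474, 0.343), RR gives ψ = 0.402, H_out = 14.575 kJ/mol
  T = 313.4 K: K = (1.688, 0.458, 0.328), RR gives ψ = 0.311, H_out = 11.067 kJ/mol
  T = 312.1 K: K = (1.647, 0.449, 0.320), RR gives ψ = 0.259, H_out = 9.061 kJ/mol
Linear interpolation between T = 310.9 (H_out = 7.072) and T = 312.1 (H_out = 9.061) on hF = 8.848 gives T ≈ 312.0 K, at which ψ = 0.25.

T = 312.0 K, V/F = 0.25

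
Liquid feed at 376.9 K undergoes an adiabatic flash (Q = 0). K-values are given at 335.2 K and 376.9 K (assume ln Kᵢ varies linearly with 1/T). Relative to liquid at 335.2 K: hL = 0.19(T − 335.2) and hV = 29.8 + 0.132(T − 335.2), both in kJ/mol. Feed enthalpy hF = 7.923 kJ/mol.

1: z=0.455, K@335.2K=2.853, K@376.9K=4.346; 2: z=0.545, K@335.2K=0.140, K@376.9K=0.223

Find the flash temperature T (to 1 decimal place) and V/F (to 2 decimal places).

Adiabatic flash: solve Rachford–Rice at each trial T, then check hF = ψ·hV(T) + (1−ψ)·hL(T).
  T = 335.2 K: K = (2.853, 0.140), RR gives ψ = 0.235, H_out = 7.002 kJ/mol
  T = 376.9 K: K = (4.346, 0.223), RR gives ψ = 0.423, H_out = 19.497 kJ/mol
  T = 356.0 K: K = (3.563, 0.179), RR gives ψ = 0.342, H_out = 13.719 kJ/mol
  T = 345.6 K: K = (3.199, 0.159), RR gives ψ = 0.293, H_out = 10.534 kJ/mol
  T = 340.4 K: K = (3.024, 0.149), RR gives ψ = 0.266, H_out = 8.821 kJ/mol
  T = 337.8 K: K = (2.938, 0.145), RR gives ψ = 0.251, H_out = 7.926 kJ/mol
  T = 336.5 K: K = (2.895, 0.142), RR gives ψ = 0.243, H_out = 7.468 kJ/mol
Linear interpolation between T = 336.5 (H_out = 7.468) and T = 337.8 (H_out = 7.926) on hF = 7.923 gives T ≈ 337.8 K, at which ψ = 0.25.

T = 337.8 K, V/F = 0.25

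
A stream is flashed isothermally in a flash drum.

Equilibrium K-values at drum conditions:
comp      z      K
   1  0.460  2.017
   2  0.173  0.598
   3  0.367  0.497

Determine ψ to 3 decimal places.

ψ = 0.444

Material balance + equilibrium reduce to Σ zᵢ(Kᵢ−1)/(1+ψ(Kᵢ−1)) = 0.
Feasibility: ΣzᵢKᵢ = 1.214, Σzᵢ/Kᵢ = 1.256 — both > 1, two phases present.
Iterate (Newton) starting at ψ = 0.5:
  ψ = 0.500: g = -0.0235, g' = -0.419 → ψ = 0.444
Converged at ψ = 0.444.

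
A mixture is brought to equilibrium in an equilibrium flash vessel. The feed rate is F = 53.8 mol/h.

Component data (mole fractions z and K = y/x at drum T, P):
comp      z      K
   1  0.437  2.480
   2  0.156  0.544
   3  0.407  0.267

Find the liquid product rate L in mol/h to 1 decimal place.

Rachford–Rice: g(ψ) = Σ zᵢ(Kᵢ−1)/(1+ψ(Kᵢ−1)) = 0.
Check two-phase: ΣzᵢKᵢ = 1.277 > 1 and Σzᵢ/Kᵢ = 1.987 > 1, so g(0) = 0.277 > 0 and g(1) = -0.987 < 0.
Newton iteration, ψ⁰ = 0.55:
  ψ = 0.550: g = -0.2383, g' = -0.963 → ψ = 0.302
  ψ = 0.302: g = -0.0191, g' = -0.861 → ψ = 0.280
Converged at ψ = 0.280.
Then V = ψ·F = 0.2804·53.8 = 15.1 mol/h and L = F − V = 38.7 mol/h.

L = 38.7 mol/h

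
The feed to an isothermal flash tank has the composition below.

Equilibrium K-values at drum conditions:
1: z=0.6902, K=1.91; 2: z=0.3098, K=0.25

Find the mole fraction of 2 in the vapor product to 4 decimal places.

Rachford–Rice: g(ψ) = Σ zᵢ(Kᵢ−1)/(1+ψ(Kᵢ−1)) = 0.
g(0) = ΣzᵢKᵢ − 1 = 0.3957 and g(1) = 1 − Σzᵢ/Kᵢ = -0.6006, so a root lies in (0, 1).
Binary case is linear: z₁(K₁−1)(1+ψ(K₂−1)) + z₂(K₂−1)(1+ψ(K₁−1)) = 0
⇒ ψ = [z₁(K₁−1)+z₂(K₂−1)] / [−(K₁−1)(K₂−1)] = 0.39573/0.68250 = 0.5798
Compositions from xᵢ = zᵢ/(1+ψ(Kᵢ−1)), yᵢ = Kᵢxᵢ:
  1: x = 0.4518, y = 0.8630
  2: x = 0.5482, y = 0.1370

y_2 = 0.1370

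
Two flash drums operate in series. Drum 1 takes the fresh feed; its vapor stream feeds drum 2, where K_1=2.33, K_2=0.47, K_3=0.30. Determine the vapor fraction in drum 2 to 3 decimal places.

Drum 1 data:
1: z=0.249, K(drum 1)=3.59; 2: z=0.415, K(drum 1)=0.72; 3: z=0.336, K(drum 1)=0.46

V/F (drum 2) = 0.422

Drum 1:
Newton iteration, ψ₁⁰ = 0.39:
  ψ₁ = 0.390: g = -0.0395, g' = -0.612 → ψ₁ = 0.325
  ψ₁ = 0.325: g = 0.0019, g' = -0.675 → ψ₁ = 0.328
Converged at ψ₁ = 0.328.
Drum-1 compositions:
  1: x = 0.135, y = 0.483
  2: x = 0.457, y = 0.329
  3: x = 0.408, y = 0.188
Drum-2 feed = drum-1 vapor: z₂ = (0.4831, 0.3291, 0.1879).
Drum 2:
Material balance + equilibrium reduce to Σ zᵢ(Kᵢ−1)/(1+ψ₂(Kᵢ−1)) = 0.
Feasibility: ΣzᵢKᵢ = 1.337, Σzᵢ/Kᵢ = 1.534 — both > 1, two phases present.
Newton–Raphson from ψ₂ = 0.5:
  ψ₂ = 0.500: g = -0.0537, g' = -0.697 → ψ₂ = 0.423
  ψ₂ = 0.423: g = -0.0004, g' = -0.689 → ψ₂ = 0.422
Converged at ψ₂ = 0.422.
  1: x = 0.309, y = 0.721
  2: x = 0.424, y = 0.199
  3: x = 0.267, y = 0.080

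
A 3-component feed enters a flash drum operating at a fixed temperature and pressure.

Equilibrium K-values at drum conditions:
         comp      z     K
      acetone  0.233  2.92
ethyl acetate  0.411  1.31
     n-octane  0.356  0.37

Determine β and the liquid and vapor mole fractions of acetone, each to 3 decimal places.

Let β = V/F and solve Σ zᵢ(Kᵢ−1)/(1+β(Kᵢ−1)) = 0.
Feasibility: ΣzᵢKᵢ = 1.350, Σzᵢ/Kᵢ = 1.356 — both > 1, two phases present.
Newton iteration, β⁰ = 0.66:
  β = 0.660: g = -0.0808, g' = -0.608 → β = 0.527
  β = 0.527: g = -0.0040, g' = -0.558 → β = 0.520
Converged at β = 0.520.
Compositions from xᵢ = zᵢ/(1+β(Kᵢ−1)), yᵢ = Kᵢxᵢ:
  acetone: x = 0.117, y = 0.340
  ethyl acetate: x = 0.354, y = 0.464
  n-octane: x = 0.529, y = 0.196

β = 0.520, x_acetone = 0.117, y_acetone = 0.340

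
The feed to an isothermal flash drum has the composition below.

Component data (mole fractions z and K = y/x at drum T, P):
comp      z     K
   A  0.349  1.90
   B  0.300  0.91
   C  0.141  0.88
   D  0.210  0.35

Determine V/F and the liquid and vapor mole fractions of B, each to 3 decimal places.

V/F = 0.402, x_B = 0.311, y_B = 0.283

Rachford–Rice: g(V/F) = Σ zᵢ(Kᵢ−1)/(1+V/F(Kᵢ−1)) = 0.
g(0) = ΣzᵢKᵢ − 1 = 0.134 and g(1) = 1 − Σzᵢ/Kᵢ = -0.274, so a root lies in (0, 1).
Iterate (Newton) starting at V/F = 0.5:
  V/F = 0.500: g = -0.0319, g' = -0.334 → V/F = 0.405
  V/F = 0.405: g = -0.0008, g' = -0.320 → V/F = 0.402
Converged at V/F = 0.402.
Compositions from xᵢ = zᵢ/(1+V/F(Kᵢ−1)), yᵢ = Kᵢxᵢ:
  A: x = 0.256, y = 0.487
  B: x = 0.311, y = 0.283
  C: x = 0.148, y = 0.130
  D: x = 0.284, y = 0.100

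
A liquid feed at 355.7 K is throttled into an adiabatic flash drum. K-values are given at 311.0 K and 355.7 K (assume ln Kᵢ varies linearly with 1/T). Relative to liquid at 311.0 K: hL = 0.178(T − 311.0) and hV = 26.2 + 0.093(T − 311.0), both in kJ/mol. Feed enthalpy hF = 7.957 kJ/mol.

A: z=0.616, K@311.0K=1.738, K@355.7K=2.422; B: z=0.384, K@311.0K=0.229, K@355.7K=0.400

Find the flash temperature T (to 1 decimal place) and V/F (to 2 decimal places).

Adiabatic flash: solve Rachford–Rice at each trial T, then check hF = ψ·hV(T) + (1−ψ)·hL(T).
  T = 311.0 K: K = (1.738, 0.229), RR gives ψ = 0.279, H_out = 7.300 kJ/mol
  T = 355.7 K: K = (2.422, 0.400), RR gives ψ = 0.757, H_out = 24.905 kJ/mol
  T = 333.4 K: K = (2.075, 0.309), RR gives ψ = 0.534, H_out = 16.957 kJ/mol
  T = 322.2 K: K = (1.905, 0.267), RR gives ψ = 0.416, H_out = 12.506 kJ/mol
  T = 316.6 K: K = (1.821, 0.248), RR gives ψ = 0.351, H_out = 10.030 kJ/mol
  T = 313.8 K: K = (1.779, 0.238), RR gives ψ = 0.316, H_out = 8.702 kJ/mol
  T = 312.4 K: K = (1.759, 0.234), RR gives ψ = 0.298, H_out = 8.012 kJ/mol
Linear interpolation between T = 311.0 (H_out = 7.300) and T = 312.4 (H_out = 8.012) on hF = 7.957 gives T ≈ 312.3 K, at which ψ = 0.30.

T = 312.3 K, V/F = 0.30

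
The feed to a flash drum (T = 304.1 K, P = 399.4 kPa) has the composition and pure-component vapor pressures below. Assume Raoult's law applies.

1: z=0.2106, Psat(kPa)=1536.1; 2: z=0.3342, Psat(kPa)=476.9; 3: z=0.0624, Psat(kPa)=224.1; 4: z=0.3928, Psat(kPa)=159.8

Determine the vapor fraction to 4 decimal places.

Raoult's law: Kᵢ = Pᵢˢᵃᵗ/P = Pᵢˢᵃᵗ/399.4.
  K_1 = 1536.1/399.4 = 3.846019, K_2 = 476.9/399.4 = 1.194041, K_3 = 224.1/399.4 = 0.561092, K_4 = 159.8/399.4 = 0.400100
Material balance + equilibrium reduce to Σ zᵢ(Kᵢ−1)/(1+ψ(Kᵢ−1)) = 0.
Feasibility: ΣzᵢKᵢ = 1.4012, Σzᵢ/Kᵢ = 1.4276 — both > 1, two phases present.
Newton–Raphson from ψ = 0.5:
  ψ = 0.5000: g = -0.06521, g' = -0.6092 → ψ = 0.3929
  ψ = 0.3929: g = 0.00178, g' = -0.6506 → ψ = 0.3957
Converged at ψ = 0.3957.

ψ = 0.3957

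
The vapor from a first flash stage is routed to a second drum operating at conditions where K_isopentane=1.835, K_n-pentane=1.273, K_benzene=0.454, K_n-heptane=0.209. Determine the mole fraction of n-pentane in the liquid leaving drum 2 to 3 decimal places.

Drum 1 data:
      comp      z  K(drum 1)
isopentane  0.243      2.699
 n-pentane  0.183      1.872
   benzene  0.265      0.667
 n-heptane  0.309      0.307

Drum 1:
Let ψ₁ = V/F and solve Σ zᵢ(Kᵢ−1)/(1+ψ₁(Kᵢ−1)) = 0.
Check two-phase: ΣzᵢKᵢ = 1.270 > 1 and Σzᵢ/Kᵢ = 1.592 > 1, so g(0) = 0.270 > 0 and g(1) = -0.592 < 0.
Iterate (Newton) starting at ψ₁ = 0.43:
  ψ₁ = 0.430: g = -0.0534, g' = -0.649 → ψ₁ = 0.348
Converged at ψ₁ = 0.348.
Drum-1 compositions:
  isopentane: x = 0.153, y = 0.412
  n-pentane: x = 0.140, y = 0.263
  benzene: x = 0.300, y = 0.200
  n-heptane: x = 0.407, y = 0.125
Drum-2 feed = drum-1 vapor: z₂ = (0.4122, 0.2629, 0.1999, 0.1250).
Drum 2:
Material balance + equilibrium reduce to Σ zᵢ(Kᵢ−1)/(1+ψ₂(Kᵢ−1)) = 0.
Feasibility: ΣzᵢKᵢ = 1.208, Σzᵢ/Kᵢ = 1.470 — both > 1, two phases present.
Iterate (Newton) starting at ψ₂ = 0.5:
  ψ₂ = 0.500: g = -0.0077, g' = -0.485 → ψ₂ = 0.484
Converged at ψ₂ = 0.484.
  isopentane: x = 0.294, y = 0.539
  n-pentane: x = 0.232, y = 0.296
  benzene: x = 0.272, y = 0.123
  n-heptane: x = 0.203, y = 0.042

x_n-pentane (drum 2) = 0.232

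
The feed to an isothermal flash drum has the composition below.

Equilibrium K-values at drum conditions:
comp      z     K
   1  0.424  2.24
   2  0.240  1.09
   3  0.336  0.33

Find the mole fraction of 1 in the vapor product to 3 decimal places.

Material balance + equilibrium reduce to Σ zᵢ(Kᵢ−1)/(1+ψ(Kᵢ−1)) = 0.
g(0) = ΣzᵢKᵢ − 1 = 0.322 and g(1) = 1 − Σzᵢ/Kᵢ = -0.428, so a root lies in (0, 1).
Iterate (Newton) starting at ψ = 0.5:
  ψ = 0.500: g = 0.0067, g' = -0.591 → ψ = 0.511
Converged at ψ = 0.511.
Compositions from xᵢ = zᵢ/(1+ψ(Kᵢ−1)), yᵢ = Kᵢxᵢ:
  1: x = 0.259, y = 0.581
  2: x = 0.229, y = 0.250
  3: x = 0.511, y = 0.169

y_1 = 0.581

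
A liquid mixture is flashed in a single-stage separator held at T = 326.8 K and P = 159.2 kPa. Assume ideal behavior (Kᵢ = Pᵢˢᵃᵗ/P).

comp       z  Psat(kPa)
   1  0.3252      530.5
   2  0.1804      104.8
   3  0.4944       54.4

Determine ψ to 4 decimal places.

ψ = 0.2717

Raoult's law: Kᵢ = Pᵢˢᵃᵗ/P = Pᵢˢᵃᵗ/159.2.
  K_1 = 530.5/159.2 = 3.332286, K_2 = 104.8/159.2 = 0.658291, K_3 = 54.4/159.2 = 0.341709
Rachford–Rice: g(ψ) = Σ zᵢ(Kᵢ−1)/(1+ψ(Kᵢ−1)) = 0.
Feasibility: ΣzᵢKᵢ = 1.3714, Σzᵢ/Kᵢ = 1.8185 — both > 1, two phases present.
Iterate (Newton) starting at ψ = 0.5:
  ψ = 0.5000: g = -0.20935, g' = -0.8837 → ψ = 0.2631
  ψ = 0.2631: g = 0.00866, g' = -1.0182 → ψ = 0.2716
  ψ = 0.2716: g = 0.00005, g' = -1.0063 → ψ = 0.2717
Converged at ψ = 0.2717.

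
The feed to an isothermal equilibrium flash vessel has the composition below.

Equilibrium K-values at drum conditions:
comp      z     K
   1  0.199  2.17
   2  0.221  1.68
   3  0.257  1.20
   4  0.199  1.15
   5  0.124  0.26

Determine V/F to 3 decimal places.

Rachford–Rice: g(V/F) = Σ zᵢ(Kᵢ−1)/(1+V/F(Kᵢ−1)) = 0.
Check two-phase: ΣzᵢKᵢ = 1.373 > 1 and Σzᵢ/Kᵢ = 1.087 > 1, so g(0) = 0.373 > 0 and g(1) = -0.087 < 0.
Newton–Raphson from V/F = 0.52:
  V/F = 0.520: g = 0.1809, g' = -0.353 → V/F = 1.000
  V/F = 1.000: g = -0.0874, g' = -1.109 → V/F = 0.921
  V/F = 0.921: g = -0.0142, g' = -0.783 → V/F = 0.903
  V/F = 0.903: g = -0.0005, g' = -0.732 → V/F = 0.902
Converged at V/F = 0.902.

V/F = 0.902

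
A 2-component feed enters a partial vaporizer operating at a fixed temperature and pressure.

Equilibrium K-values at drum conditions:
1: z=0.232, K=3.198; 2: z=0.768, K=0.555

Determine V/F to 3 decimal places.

V/F = 0.172

Rachford–Rice: g(V/F) = Σ zᵢ(Kᵢ−1)/(1+V/F(Kᵢ−1)) = 0.
Check two-phase: ΣzᵢKᵢ = 1.168 > 1 and Σzᵢ/Kᵢ = 1.456 > 1, so g(0) = 0.168 > 0 and g(1) = -0.456 < 0.
Binary case is linear: z₁(K₁−1)(1+V/F(K₂−1)) + z₂(K₂−1)(1+V/F(K₁−1)) = 0
⇒ V/F = [z₁(K₁−1)+z₂(K₂−1)] / [−(K₁−1)(K₂−1)] = 0.1682/0.9781 = 0.172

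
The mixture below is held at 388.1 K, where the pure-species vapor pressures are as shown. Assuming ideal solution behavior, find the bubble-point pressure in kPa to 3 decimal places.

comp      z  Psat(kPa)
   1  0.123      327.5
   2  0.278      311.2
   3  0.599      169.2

At the bubble point ψ → 0, so ΣzᵢKᵢ = 1 with Kᵢ = Pᵢˢᵃᵗ/P ⇒ P = ΣzᵢPᵢˢᵃᵗ.
P = 0.123·327.5 + 0.278·311.2 + 0.599·169.2 = 228.147 kPa

Pbub = 228.147 kPa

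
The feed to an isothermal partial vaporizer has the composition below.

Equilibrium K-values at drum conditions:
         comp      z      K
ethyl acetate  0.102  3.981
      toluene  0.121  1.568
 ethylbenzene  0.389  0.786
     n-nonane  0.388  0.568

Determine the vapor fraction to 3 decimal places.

ψ = 0.165

Rachford–Rice: g(ψ) = Σ zᵢ(Kᵢ−1)/(1+ψ(Kᵢ−1)) = 0.
Check two-phase: ΣzᵢKᵢ = 1.122 > 1 and Σzᵢ/Kᵢ = 1.281 > 1, so g(0) = 0.122 > 0 and g(1) = -0.281 < 0.
Newton–Raphson from ψ = 0.43:
  ψ = 0.430: g = -0.1090, g' = -0.330 → ψ = 0.100
  ψ = 0.100: g = 0.0392, g' = -0.671 → ψ = 0.158
  ψ = 0.158: g = 0.0037, g' = -0.554 → ψ = 0.165
Converged at ψ = 0.165.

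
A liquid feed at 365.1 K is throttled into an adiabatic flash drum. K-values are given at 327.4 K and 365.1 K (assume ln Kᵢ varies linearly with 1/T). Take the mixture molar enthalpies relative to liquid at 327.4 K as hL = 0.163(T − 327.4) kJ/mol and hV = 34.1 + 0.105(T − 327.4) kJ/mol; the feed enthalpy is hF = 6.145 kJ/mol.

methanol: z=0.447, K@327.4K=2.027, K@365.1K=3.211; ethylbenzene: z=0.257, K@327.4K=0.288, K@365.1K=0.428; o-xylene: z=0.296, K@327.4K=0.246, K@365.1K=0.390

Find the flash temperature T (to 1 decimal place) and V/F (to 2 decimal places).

Adiabatic flash: solve Rachford–Rice at each trial T, then check hF = ψ·hV(T) + (1−ψ)·hL(T).
  T = 327.4 K: K = (2.027, 0.288, 0.246), RR gives ψ = 0.070, H_out = 2.391 kJ/mol
  T = 365.1 K: K = (3.211, 0.428, 0.390), RR gives ψ = 0.504, H_out = 22.236 kJ/mol
  T = 346.2 K: K = (2.582, 0.355, 0.313), RR gives ψ = 0.320, H_out = 13.628 kJ/mol
  T = 336.8 K: K = (2.295, 0.321, 0.279), RR gives ψ = 0.210, H_out = 8.574 kJ/mol
  T = 332.1 K: K = (2.159, 0.304, 0.262), RR gives ψ = 0.145, H_out = 5.670 kJ/mol
  T = 334.5 K: K = (2.228, 0.312, 0.270), RR gives ψ = 0.179, H_out = 7.192 kJ/mol
Linear interpolation between T = 332.1 (H_out = 5.670) and T = 334.5 (H_out = 7.192) on hF = 6.145 gives T ≈ 332.8 K, at which ψ = 0.16.

T = 332.8 K, V/F = 0.16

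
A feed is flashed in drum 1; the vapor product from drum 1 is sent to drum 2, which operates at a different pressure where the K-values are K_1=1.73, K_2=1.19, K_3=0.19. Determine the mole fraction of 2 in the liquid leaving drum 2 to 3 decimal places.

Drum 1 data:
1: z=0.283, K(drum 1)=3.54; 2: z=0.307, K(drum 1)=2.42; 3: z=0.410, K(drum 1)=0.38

Drum 1:
Rachford–Rice: g(ψ₁) = Σ zᵢ(Kᵢ−1)/(1+ψ₁(Kᵢ−1)) = 0.
Check two-phase: ΣzᵢKᵢ = 1.901 > 1 and Σzᵢ/Kᵢ = 1.286 > 1, so g(0) = 0.901 > 0 and g(1) = -0.286 < 0.
Newton iteration, ψ₁⁰ = 0.46:
  ψ₁ = 0.460: g = 0.2396, g' = -0.923 → ψ₁ = 0.719
  ψ₁ = 0.719: g = 0.0110, g' = -0.893 → ψ₁ = 0.732
Converged at ψ₁ = 0.732.
Drum-1 compositions:
  1: x = 0.099, y = 0.350
  2: x = 0.151, y = 0.364
  3: x = 0.750, y = 0.285
Drum-2 feed = drum-1 vapor: z₂ = (0.3505, 0.3644, 0.2852).
Drum 2:
Let ψ₂ = V/F and solve Σ zᵢ(Kᵢ−1)/(1+ψ₂(Kᵢ−1)) = 0.
g(0) = ΣzᵢKᵢ − 1 = 0.094 and g(1) = 1 − Σzᵢ/Kᵢ = -1.010, so a root lies in (0, 1).
Newton iteration, ψ₂⁰ = 0.38:
  ψ₂ = 0.380: g = -0.0688, g' = -0.516 → ψ₂ = 0.247
  ψ₂ = 0.247: g = -0.0057, g' = -0.438 → ψ₂ = 0.234
Converged at ψ₂ = 0.234.
  1: x = 0.299, y = 0.518
  2: x = 0.349, y = 0.415
  3: x = 0.352, y = 0.067

x_2 (drum 2) = 0.349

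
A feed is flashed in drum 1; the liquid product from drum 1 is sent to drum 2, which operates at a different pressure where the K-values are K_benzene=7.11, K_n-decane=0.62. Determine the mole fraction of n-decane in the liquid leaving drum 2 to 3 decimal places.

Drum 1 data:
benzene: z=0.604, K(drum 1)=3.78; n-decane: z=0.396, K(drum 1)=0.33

x_n-decane (drum 2) = 0.941

Drum 1:
Let ψ₁ = V/F and solve Σ zᵢ(Kᵢ−1)/(1+ψ₁(Kᵢ−1)) = 0.
g(0) = ΣzᵢKᵢ − 1 = 1.414 and g(1) = 1 − Σzᵢ/Kᵢ = -0.360, so a root lies in (0, 1).
Newton–Raphson from ψ₁ = 0.5:
  ψ₁ = 0.500: g = 0.3036, g' = -1.219 → ψ₁ = 0.749
  ψ₁ = 0.749: g = 0.0122, g' = -1.208 → ψ₁ = 0.759
Converged at ψ₁ = 0.759.
Drum-1 compositions:
  benzene: x = 0.194, y = 0.734
  n-decane: x = 0.806, y = 0.266
Drum-2 feed = drum-1 liquid: z₂ = (0.1942, 0.8058).
Drum 2:
Binary case is linear: z₁(K₁−1)(1+ψ₂(K₂−1)) + z₂(K₂−1)(1+ψ₂(K₁−1)) = 0
⇒ ψ₂ = [z₁(K₁−1)+z₂(K₂−1)] / [−(K₁−1)(K₂−1)] = 0.8804/2.3218 = 0.379
  benzene: x = 0.059, y = 0.416
  n-decane: x = 0.941, y = 0.584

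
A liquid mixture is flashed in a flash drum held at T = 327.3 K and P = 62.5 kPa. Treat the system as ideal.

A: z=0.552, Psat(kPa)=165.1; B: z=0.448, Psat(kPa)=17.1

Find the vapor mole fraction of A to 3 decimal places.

Raoult's law: Kᵢ = Pᵢˢᵃᵗ/P = Pᵢˢᵃᵗ/62.5.
  K_A = 165.1/62.5 = 2.64160, K_B = 17.1/62.5 = 0.27360
Let ψ = V/F and solve Σ zᵢ(Kᵢ−1)/(1+ψ(Kᵢ−1)) = 0.
Check two-phase: ΣzᵢKᵢ = 1.581 > 1 and Σzᵢ/Kᵢ = 1.846 > 1, so g(0) = 0.581 > 0 and g(1) = -0.846 < 0.
Binary case is linear: z₁(K₁−1)(1+ψ(K₂−1)) + z₂(K₂−1)(1+ψ(K₁−1)) = 0
⇒ ψ = [z₁(K₁−1)+z₂(K₂−1)] / [−(K₁−1)(K₂−1)] = 0.5807/1.1925 = 0.487
Compositions from xᵢ = zᵢ/(1+ψ(Kᵢ−1)), yᵢ = Kᵢxᵢ:
  A: x = 0.307, y = 0.810
  B: x = 0.693, y = 0.190

y_A = 0.810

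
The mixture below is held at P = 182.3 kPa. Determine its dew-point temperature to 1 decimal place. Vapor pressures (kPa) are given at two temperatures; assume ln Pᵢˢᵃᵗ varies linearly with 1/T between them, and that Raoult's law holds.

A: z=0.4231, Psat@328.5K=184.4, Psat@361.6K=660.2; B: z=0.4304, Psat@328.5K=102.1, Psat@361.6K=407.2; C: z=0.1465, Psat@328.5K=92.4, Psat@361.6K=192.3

Dew-point temperature: Σzᵢ·P/Pᵢˢᵃᵗ(T) = 1. Interpolate ln Pᵢˢᵃᵗ = aᵢ + bᵢ/T.
  T = 328.5 K: ΣzᵢP/Pᵢˢᵃᵗ = 1.4758
  T = 361.6 K: ΣzᵢP/Pᵢˢᵃᵗ = 0.4484
  T = 345.1 K: ΣzᵢP/Pᵢˢᵃᵗ = 0.7821
  T = 336.8 K: ΣzᵢP/Pᵢˢᵃᵗ = 1.0635
  T = 341.0 K: ΣzᵢP/Pᵢˢᵃᵗ = 0.9081
  T = 338.9 K: ΣzᵢP/Pᵢˢᵃᵗ = 0.9821
Interpolating between 336.8 K and 338.9 K gives T ≈ 338.4 K.

T = 338.4 K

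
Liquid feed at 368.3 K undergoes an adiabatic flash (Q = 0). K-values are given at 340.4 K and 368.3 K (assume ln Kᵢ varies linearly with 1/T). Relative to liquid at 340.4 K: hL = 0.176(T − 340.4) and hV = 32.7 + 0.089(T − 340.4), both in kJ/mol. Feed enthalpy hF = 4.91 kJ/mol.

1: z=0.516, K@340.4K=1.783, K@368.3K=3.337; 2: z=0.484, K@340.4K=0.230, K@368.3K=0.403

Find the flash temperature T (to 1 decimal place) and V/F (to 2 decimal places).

Adiabatic flash: solve Rachford–Rice at each trial T, then check hF = ψ·hV(T) + (1−ψ)·hL(T).
  T = 340.4 K: K = (1.783, 0.230), RR gives ψ = 0.052, H_out = 1.700 kJ/mol
  T = 368.3 K: K = (3.337, 0.403), RR gives ψ = 0.657, H_out = 24.806 kJ/mol
  T = 354.4 K: K = (2.472, 0.308), RR gives ψ = 0.417, H_out = 15.594 kJ/mol
  T = 347.4 K: K = (2.106, 0.267), RR gives ψ = 0.267, H_out = 9.785 kJ/mol
  T = 343.9 K: K = (1.940, 0.248), RR gives ψ = 0.171, H_out = 6.158 kJ/mol
  T = 342.1 K: K = (1.858, 0.239), RR gives ψ = 0.114, H_out = 3.994 kJ/mol
  T = 343.0 K: K = (1.898, 0.243), RR gives ψ = 0.143, H_out = 5.106 kJ/mol
Linear interpolation between T = 342.1 (H_out = 3.994) and T = 343.0 (H_out = 5.106) on hF = 4.91 gives T ≈ 342.8 K, at which ψ = 0.14.

T = 342.8 K, V/F = 0.14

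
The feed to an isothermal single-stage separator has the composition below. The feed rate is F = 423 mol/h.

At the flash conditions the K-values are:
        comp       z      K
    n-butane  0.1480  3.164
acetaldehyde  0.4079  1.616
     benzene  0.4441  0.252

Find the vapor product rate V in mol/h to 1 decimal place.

Newton iteration, β⁰ = 0.37:
  β = 0.3700: g = -0.07681, g' = -0.7914 → β = 0.2729
  β = 0.2729: g = -0.00096, g' = -0.7797 → β = 0.2717
Converged at β = 0.2717.
Then V = β·F = 0.2717·423 = 114.9 mol/h and L = F − V = 308.1 mol/h.

V = 114.9 mol/h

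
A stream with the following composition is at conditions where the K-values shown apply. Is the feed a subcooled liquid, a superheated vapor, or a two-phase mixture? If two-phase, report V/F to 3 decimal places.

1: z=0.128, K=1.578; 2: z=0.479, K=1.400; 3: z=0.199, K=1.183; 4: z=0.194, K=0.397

ΣzᵢKᵢ = 1.185; Σzᵢ/Kᵢ = 1.080.
Both exceed 1, so a two-phase solution exists.
Material balance + equilibrium reduce to Σ zᵢ(Kᵢ−1)/(1+ψ(Kᵢ−1)) = 0.
Newton iteration, ψ⁰ = 0.51:
  ψ = 0.510: g = 0.0807, g' = -0.231 → ψ = 0.859
  ψ = 0.859: g = -0.0192, g' = -0.370 → ψ = 0.807
  ψ = 0.807: g = -0.0009, g' = -0.336 → ψ = 0.805
Converged at ψ = 0.804.

two-phase, V/F = 0.804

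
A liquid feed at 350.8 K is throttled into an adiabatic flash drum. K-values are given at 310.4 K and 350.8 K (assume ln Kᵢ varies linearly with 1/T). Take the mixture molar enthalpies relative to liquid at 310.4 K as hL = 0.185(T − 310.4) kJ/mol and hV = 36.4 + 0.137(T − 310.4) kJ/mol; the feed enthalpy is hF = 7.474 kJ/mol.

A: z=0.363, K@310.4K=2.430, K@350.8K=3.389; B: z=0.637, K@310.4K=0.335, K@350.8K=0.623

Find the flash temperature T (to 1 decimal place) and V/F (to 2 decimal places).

Adiabatic flash: solve Rachford–Rice at each trial T, then check hF = ψ·hV(T) + (1−ψ)·hL(T).
  T = 310.4 K: K = (2.430, 0.335), RR gives ψ = 0.100, H_out = 3.655 kJ/mol
  T = 350.8 K: K = (3.389, 0.623), RR gives ψ = 0.696, H_out = 31.467 kJ/mol
  T = 330.6 K: K = (2.899, 0.466), RR gives ψ = 0.344, H_out = 15.918 kJ/mol
  T = 320.5 K: K = (2.662, 0.397), RR gives ψ = 0.219, H_out = 9.720 kJ/mol
  T = 315.4 K: K = (2.544, 0.365), RR gives ψ = 0.159, H_out = 6.672 kJ/mol
  T = 317.9 K: K = (2.601, 0.380), RR gives ψ = 0.188, H_out = 8.166 kJ/mol
  T = 316.6 K: K = (2.571, 0.372), RR gives ψ = 0.173, H_out = 7.389 kJ/mol
Linear interpolation between T = 316.6 (H_out = 7.389) and T = 317.9 (H_out = 8.166) on hF = 7.474 gives T ≈ 316.7 K, at which ψ = 0.17.

T = 316.7 K, V/F = 0.17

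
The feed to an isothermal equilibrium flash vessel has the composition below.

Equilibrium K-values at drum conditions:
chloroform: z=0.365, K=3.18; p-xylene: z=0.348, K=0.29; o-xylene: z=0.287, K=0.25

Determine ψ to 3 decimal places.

Rachford–Rice: g(ψ) = Σ zᵢ(Kᵢ−1)/(1+ψ(Kᵢ−1)) = 0.
Feasibility: ΣzᵢKᵢ = 1.333, Σzᵢ/Kᵢ = 2.463 — both > 1, two phases present.
Iterate (Newton) starting at ψ = 0.5:
  ψ = 0.500: g = -0.3468, g' = -1.232 → ψ = 0.219
  ψ = 0.219: g = -0.0110, g' = -1.272 → ψ = 0.210
Converged at ψ = 0.210.

ψ = 0.210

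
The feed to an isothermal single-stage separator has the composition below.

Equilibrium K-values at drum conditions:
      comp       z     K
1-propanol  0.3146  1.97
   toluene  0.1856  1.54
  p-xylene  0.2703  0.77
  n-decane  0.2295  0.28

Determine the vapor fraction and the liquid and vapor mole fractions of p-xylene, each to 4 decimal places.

ψ = 0.4039, x_p-xylene = 0.2980, y_p-xylene = 0.2294

Material balance + equilibrium reduce to Σ zᵢ(Kᵢ−1)/(1+ψ(Kᵢ−1)) = 0.
g(0) = ΣzᵢKᵢ − 1 = 0.1780 and g(1) = 1 − Σzᵢ/Kᵢ = -0.4509, so a root lies in (0, 1).
Iterate (Newton) starting at ψ = 0.5:
  ψ = 0.5000: g = -0.04402, g' = -0.4765 → ψ = 0.4076
  ψ = 0.4076: g = -0.00164, g' = -0.4441 → ψ = 0.4039
Converged at ψ = 0.4039.
Compositions from xᵢ = zᵢ/(1+ψ(Kᵢ−1)), yᵢ = Kᵢxᵢ:
  1-propanol: x = 0.2260, y = 0.4453
  toluene: x = 0.1524, y = 0.2346
  p-xylene: x = 0.2980, y = 0.2294
  n-decane: x = 0.3236, y = 0.0906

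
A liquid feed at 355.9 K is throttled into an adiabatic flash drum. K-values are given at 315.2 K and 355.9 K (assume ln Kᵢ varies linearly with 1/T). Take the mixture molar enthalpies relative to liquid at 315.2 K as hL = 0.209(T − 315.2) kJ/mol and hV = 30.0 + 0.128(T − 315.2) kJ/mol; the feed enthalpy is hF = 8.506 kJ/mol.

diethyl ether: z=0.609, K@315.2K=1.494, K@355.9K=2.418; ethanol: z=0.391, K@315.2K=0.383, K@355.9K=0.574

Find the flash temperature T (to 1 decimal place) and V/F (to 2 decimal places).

Adiabatic flash: solve Rachford–Rice at each trial T, then check hF = ψ·hV(T) + (1−ψ)·hL(T).
  T = 315.2 K: K = (1.494, 0.383), RR gives ψ = 0.196, H_out = 5.866 kJ/mol
  T = 355.9 K: K = (2.418, 0.574), RR gives ψ = 1.000, H_out = 35.210 kJ/mol
  T = 335.5 K: K = (1.927, 0.474), RR gives ψ = 0.737, H_out = 25.145 kJ/mol
  T = 325.4 K: K = (1.705, 0.428), RR gives ψ = 0.510, H_out = 17.003 kJ/mol
  T = 320.3 K: K = (1.598, 0.405), RR gives ψ = 0.370, H_out = 12.000 kJ/mol
  T = 317.8 K: K = (1.546, 0.394), RR gives ψ = 0.290, H_out = 9.174 kJ/mol
  T = 316.5 K: K = (1.520, 0.389), RR gives ψ = 0.244, H_out = 7.573 kJ/mol
  T = 317.1 K: K = (1.532, 0.391), RR gives ψ = 0.266, H_out = 8.325 kJ/mol
Linear interpolation between T = 317.1 (H_out = 8.325) and T = 317.8 (H_out = 9.174) on hF = 8.506 gives T ≈ 317.2 K, at which ψ = 0.27.

T = 317.2 K, V/F = 0.27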